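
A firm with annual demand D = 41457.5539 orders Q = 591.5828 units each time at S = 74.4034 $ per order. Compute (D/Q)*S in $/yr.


Number of orders = D/Q = 70.0790
Cost = 70.0790 * 74.4034 = 5214.1187

5214.1187 $/yr


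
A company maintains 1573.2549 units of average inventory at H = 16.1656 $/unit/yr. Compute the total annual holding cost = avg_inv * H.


Cost = 1573.2549 * 16.1656 = 25432.6094

25432.6094 $/yr


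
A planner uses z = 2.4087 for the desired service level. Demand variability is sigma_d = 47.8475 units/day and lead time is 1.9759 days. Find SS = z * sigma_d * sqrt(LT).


sqrt(LT) = sqrt(1.9759) = 1.4057
SS = 2.4087 * 47.8475 * 1.4057 = 162.0035

162.0035 units


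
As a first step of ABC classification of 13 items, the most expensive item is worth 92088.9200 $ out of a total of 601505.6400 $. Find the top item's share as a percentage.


Top item = 92088.9200
Total = 601505.6400
Percentage = 92088.9200 / 601505.6400 * 100 = 15.3097

15.3097%


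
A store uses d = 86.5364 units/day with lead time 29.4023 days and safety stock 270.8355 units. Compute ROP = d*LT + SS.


d*LT = 86.5364 * 29.4023 = 2544.3692
ROP = 2544.3692 + 270.8355 = 2815.2047

2815.2047 units


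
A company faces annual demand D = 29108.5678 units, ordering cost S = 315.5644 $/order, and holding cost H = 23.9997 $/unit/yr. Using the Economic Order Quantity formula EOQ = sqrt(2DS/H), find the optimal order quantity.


2*D*S = 2 * 29108.5678 * 315.5644 = 18371255.4653
2*D*S/H = 765478.5462
EOQ = sqrt(765478.5462) = 874.9163

874.9163 units


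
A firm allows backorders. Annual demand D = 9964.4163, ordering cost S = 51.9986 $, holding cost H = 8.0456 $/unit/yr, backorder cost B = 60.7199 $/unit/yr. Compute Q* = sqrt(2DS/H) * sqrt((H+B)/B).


sqrt(2DS/H) = 358.8868
sqrt((H+B)/B) = 1.0642
Q* = 358.8868 * 1.0642 = 381.9243

381.9243 units


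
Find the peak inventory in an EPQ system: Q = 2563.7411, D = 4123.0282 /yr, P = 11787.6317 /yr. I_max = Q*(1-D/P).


D/P = 0.3498
1 - D/P = 0.6502
I_max = 2563.7411 * 0.6502 = 1667.0065

1667.0065 units


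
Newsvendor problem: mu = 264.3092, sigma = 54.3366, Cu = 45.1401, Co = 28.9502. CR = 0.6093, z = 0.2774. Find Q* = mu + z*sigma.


CR = Cu/(Cu+Co) = 45.1401/(45.1401+28.9502) = 0.6093
z = 0.2774
Q* = 264.3092 + 0.2774 * 54.3366 = 279.3822

279.3822 units


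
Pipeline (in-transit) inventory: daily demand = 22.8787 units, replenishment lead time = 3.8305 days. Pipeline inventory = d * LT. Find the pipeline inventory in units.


Pipeline = 22.8787 * 3.8305 = 87.6369

87.6369 units


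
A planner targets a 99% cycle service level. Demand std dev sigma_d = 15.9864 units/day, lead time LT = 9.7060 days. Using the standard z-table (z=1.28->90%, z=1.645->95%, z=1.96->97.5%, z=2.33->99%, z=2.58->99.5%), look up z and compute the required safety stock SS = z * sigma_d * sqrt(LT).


From the table, SL = 99% corresponds to z = 2.33
sqrt(LT) = sqrt(9.7060) = 3.1154
SS = 2.33 * 15.9864 * 3.1154 = 116.0451

116.0451 units


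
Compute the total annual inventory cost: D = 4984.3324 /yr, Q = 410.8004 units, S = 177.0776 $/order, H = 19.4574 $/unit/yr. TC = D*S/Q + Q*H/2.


Ordering cost = D*S/Q = 2148.5218
Holding cost = Q*H/2 = 3996.5539
TC = 2148.5218 + 3996.5539 = 6145.0757

6145.0757 $/yr


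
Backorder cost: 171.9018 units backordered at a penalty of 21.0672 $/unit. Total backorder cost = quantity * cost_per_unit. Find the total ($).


Total = 171.9018 * 21.0672 = 3621.4896

3621.4896 $


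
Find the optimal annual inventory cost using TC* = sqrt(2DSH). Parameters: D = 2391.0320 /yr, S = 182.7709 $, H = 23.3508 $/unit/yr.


2*D*S*H = 20409116.2133
TC* = sqrt(20409116.2133) = 4517.6450

4517.6450 $/yr


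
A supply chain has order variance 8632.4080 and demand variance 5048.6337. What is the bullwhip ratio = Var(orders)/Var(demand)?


BW = 8632.4080 / 5048.6337 = 1.7099

1.7099


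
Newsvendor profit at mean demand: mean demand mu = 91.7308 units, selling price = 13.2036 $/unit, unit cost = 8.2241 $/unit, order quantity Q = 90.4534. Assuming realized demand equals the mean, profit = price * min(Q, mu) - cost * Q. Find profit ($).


Sales at mu = min(90.4534, 91.7308) = 90.4534
Revenue = 13.2036 * 90.4534 = 1194.3105
Total cost = 8.2241 * 90.4534 = 743.8978
Profit = 1194.3105 - 743.8978 = 450.4127

450.4127 $


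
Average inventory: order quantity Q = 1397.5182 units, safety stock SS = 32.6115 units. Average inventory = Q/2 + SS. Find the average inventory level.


Q/2 = 698.7591
Avg = 698.7591 + 32.6115 = 731.3706

731.3706 units


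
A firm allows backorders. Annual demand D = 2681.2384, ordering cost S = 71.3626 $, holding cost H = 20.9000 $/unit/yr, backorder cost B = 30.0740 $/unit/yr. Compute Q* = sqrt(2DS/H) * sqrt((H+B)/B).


sqrt(2DS/H) = 135.3147
sqrt((H+B)/B) = 1.3019
Q* = 135.3147 * 1.3019 = 176.1666

176.1666 units


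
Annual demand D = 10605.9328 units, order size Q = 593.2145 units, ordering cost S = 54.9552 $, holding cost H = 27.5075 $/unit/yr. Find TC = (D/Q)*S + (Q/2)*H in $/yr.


Ordering cost = D*S/Q = 982.5302
Holding cost = Q*H/2 = 8158.9239
TC = 982.5302 + 8158.9239 = 9141.4541

9141.4541 $/yr


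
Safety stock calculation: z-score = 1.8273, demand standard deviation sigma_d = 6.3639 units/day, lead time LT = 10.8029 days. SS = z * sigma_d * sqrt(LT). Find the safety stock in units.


sqrt(LT) = sqrt(10.8029) = 3.2868
SS = 1.8273 * 6.3639 * 3.2868 = 38.2211

38.2211 units


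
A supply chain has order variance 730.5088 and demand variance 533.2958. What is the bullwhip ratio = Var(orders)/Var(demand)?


BW = 730.5088 / 533.2958 = 1.3698

1.3698


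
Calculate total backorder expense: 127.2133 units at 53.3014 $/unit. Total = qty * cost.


Total = 127.2133 * 53.3014 = 6780.6470

6780.6470 $


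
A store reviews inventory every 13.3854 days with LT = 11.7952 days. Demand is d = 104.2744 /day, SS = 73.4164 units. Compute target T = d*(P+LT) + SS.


P + LT = 25.1806
d*(P+LT) = 104.2744 * 25.1806 = 2625.6920
T = 2625.6920 + 73.4164 = 2699.1084

2699.1084 units


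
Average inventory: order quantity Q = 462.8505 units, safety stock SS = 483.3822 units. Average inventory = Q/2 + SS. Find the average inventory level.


Q/2 = 231.4253
Avg = 231.4253 + 483.3822 = 714.8075

714.8075 units


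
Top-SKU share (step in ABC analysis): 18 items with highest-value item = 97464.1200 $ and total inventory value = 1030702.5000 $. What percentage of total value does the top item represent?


Top item = 97464.1200
Total = 1030702.5000
Percentage = 97464.1200 / 1030702.5000 * 100 = 9.4561

9.4561%


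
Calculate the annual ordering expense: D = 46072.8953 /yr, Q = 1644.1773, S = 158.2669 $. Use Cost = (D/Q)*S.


Number of orders = D/Q = 28.0219
Cost = 28.0219 * 158.2669 = 4434.9319

4434.9319 $/yr


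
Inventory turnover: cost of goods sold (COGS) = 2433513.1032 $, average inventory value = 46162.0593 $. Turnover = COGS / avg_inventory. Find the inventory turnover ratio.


Turnover = 2433513.1032 / 46162.0593 = 52.7167

52.7167


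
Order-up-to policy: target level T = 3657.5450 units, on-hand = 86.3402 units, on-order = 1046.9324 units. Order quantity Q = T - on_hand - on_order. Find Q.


Inventory position = OH + OO = 86.3402 + 1046.9324 = 1133.2726
Q = 3657.5450 - 1133.2726 = 2524.2724

2524.2724 units


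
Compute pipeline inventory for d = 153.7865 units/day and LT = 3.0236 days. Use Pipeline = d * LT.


Pipeline = 153.7865 * 3.0236 = 464.9889

464.9889 units


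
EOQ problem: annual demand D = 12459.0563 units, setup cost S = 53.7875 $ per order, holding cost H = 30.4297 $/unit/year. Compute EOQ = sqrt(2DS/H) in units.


2*D*S = 2 * 12459.0563 * 53.7875 = 1340282.9815
2*D*S/H = 44045.2249
EOQ = sqrt(44045.2249) = 209.8695

209.8695 units


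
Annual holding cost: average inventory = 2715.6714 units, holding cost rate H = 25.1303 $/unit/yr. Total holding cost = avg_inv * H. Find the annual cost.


Cost = 2715.6714 * 25.1303 = 68245.6370

68245.6370 $/yr


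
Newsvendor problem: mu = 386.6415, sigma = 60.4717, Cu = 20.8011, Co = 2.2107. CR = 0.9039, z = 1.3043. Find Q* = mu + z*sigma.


CR = Cu/(Cu+Co) = 20.8011/(20.8011+2.2107) = 0.9039
z = 1.3043
Q* = 386.6415 + 1.3043 * 60.4717 = 465.5147

465.5147 units


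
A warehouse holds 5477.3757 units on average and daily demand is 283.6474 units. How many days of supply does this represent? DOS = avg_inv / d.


DOS = 5477.3757 / 283.6474 = 19.3105

19.3105 days


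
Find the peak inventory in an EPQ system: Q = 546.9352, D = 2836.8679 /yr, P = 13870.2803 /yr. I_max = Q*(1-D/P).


D/P = 0.2045
1 - D/P = 0.7955
I_max = 546.9352 * 0.7955 = 435.0714

435.0714 units


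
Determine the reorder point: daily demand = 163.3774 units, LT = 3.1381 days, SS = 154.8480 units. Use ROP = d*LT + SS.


d*LT = 163.3774 * 3.1381 = 512.6946
ROP = 512.6946 + 154.8480 = 667.5426

667.5426 units


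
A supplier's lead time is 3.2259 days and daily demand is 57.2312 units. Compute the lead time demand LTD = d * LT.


LTD = 57.2312 * 3.2259 = 184.6221

184.6221 units


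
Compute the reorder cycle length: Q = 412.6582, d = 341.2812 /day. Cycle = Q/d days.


Cycle = 412.6582 / 341.2812 = 1.2091

1.2091 days


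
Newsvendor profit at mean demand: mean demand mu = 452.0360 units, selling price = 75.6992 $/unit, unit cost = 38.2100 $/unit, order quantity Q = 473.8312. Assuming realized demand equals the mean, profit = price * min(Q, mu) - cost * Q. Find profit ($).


Sales at mu = min(473.8312, 452.0360) = 452.0360
Revenue = 75.6992 * 452.0360 = 34218.7636
Total cost = 38.2100 * 473.8312 = 18105.0902
Profit = 34218.7636 - 18105.0902 = 16113.6734

16113.6734 $


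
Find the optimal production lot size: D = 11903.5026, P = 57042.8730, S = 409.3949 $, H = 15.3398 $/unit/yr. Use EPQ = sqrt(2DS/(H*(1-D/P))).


1 - D/P = 1 - 0.2087 = 0.7913
H*(1-D/P) = 12.1387
2DS = 9746466.5132
EPQ = sqrt(802922.0621) = 896.0592

896.0592 units


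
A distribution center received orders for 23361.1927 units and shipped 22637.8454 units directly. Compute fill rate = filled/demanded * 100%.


FR = 22637.8454 / 23361.1927 * 100 = 96.9036

96.9036%


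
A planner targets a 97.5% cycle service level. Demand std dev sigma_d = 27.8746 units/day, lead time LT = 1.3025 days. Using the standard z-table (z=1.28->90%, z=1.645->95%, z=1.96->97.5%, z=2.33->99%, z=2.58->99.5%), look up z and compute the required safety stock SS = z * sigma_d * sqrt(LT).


From the table, SL = 97.5% corresponds to z = 1.96
sqrt(LT) = sqrt(1.3025) = 1.1413
SS = 1.96 * 27.8746 * 1.1413 = 62.3525

62.3525 units


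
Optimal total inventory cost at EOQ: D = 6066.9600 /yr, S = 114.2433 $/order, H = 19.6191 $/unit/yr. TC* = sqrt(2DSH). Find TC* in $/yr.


2*D*S*H = 27196370.4137
TC* = sqrt(27196370.4137) = 5215.0139

5215.0139 $/yr


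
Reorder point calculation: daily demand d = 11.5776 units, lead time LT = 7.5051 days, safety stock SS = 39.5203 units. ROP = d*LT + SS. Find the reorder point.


d*LT = 11.5776 * 7.5051 = 86.8910
ROP = 86.8910 + 39.5203 = 126.4113

126.4113 units


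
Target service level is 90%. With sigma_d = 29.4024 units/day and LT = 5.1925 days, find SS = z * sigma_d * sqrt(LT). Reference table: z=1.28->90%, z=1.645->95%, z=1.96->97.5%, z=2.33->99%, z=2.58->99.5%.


From the table, SL = 90% corresponds to z = 1.28
sqrt(LT) = sqrt(5.1925) = 2.2787
SS = 1.28 * 29.4024 * 2.2787 = 85.7593

85.7593 units


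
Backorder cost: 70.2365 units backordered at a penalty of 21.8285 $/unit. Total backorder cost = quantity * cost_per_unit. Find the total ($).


Total = 70.2365 * 21.8285 = 1533.1574

1533.1574 $


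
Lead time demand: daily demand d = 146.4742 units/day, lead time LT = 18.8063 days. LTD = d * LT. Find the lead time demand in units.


LTD = 146.4742 * 18.8063 = 2754.6377

2754.6377 units


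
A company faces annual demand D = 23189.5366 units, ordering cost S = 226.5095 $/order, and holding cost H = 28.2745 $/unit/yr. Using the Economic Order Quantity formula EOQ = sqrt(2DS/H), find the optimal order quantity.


2*D*S = 2 * 23189.5366 * 226.5095 = 10505300.6810
2*D*S/H = 371546.8242
EOQ = sqrt(371546.8242) = 609.5464

609.5464 units


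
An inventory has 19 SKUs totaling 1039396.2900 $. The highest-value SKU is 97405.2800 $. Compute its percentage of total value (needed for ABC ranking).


Top item = 97405.2800
Total = 1039396.2900
Percentage = 97405.2800 / 1039396.2900 * 100 = 9.3713

9.3713%


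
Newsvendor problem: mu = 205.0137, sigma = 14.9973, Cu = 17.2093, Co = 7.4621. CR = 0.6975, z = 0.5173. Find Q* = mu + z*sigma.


CR = Cu/(Cu+Co) = 17.2093/(17.2093+7.4621) = 0.6975
z = 0.5173
Q* = 205.0137 + 0.5173 * 14.9973 = 212.7718

212.7718 units


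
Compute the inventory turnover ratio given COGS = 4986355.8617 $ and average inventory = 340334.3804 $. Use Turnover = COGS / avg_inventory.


Turnover = 4986355.8617 / 340334.3804 = 14.6513

14.6513


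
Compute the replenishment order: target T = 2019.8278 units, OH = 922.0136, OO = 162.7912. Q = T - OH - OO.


Inventory position = OH + OO = 922.0136 + 162.7912 = 1084.8048
Q = 2019.8278 - 1084.8048 = 935.0230

935.0230 units


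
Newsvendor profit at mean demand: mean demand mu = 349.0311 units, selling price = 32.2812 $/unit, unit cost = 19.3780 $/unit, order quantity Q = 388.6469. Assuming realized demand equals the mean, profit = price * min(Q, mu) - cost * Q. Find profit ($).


Sales at mu = min(388.6469, 349.0311) = 349.0311
Revenue = 32.2812 * 349.0311 = 11267.1427
Total cost = 19.3780 * 388.6469 = 7531.1996
Profit = 11267.1427 - 7531.1996 = 3735.9431

3735.9431 $


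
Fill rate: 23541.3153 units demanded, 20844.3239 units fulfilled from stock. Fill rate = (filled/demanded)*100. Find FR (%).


FR = 20844.3239 / 23541.3153 * 100 = 88.5436

88.5436%


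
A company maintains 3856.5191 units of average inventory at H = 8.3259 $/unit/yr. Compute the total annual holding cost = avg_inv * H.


Cost = 3856.5191 * 8.3259 = 32108.9924

32108.9924 $/yr


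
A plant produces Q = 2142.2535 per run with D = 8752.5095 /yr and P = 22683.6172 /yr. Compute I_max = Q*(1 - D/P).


D/P = 0.3859
1 - D/P = 0.6141
I_max = 2142.2535 * 0.6141 = 1315.6616

1315.6616 units


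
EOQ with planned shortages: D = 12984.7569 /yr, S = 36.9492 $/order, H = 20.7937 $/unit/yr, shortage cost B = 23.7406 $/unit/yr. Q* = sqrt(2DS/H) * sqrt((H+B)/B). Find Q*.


sqrt(2DS/H) = 214.8169
sqrt((H+B)/B) = 1.3696
Q* = 214.8169 * 1.3696 = 294.2185

294.2185 units


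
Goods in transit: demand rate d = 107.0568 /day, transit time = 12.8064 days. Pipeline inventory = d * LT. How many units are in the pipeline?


Pipeline = 107.0568 * 12.8064 = 1371.0122

1371.0122 units


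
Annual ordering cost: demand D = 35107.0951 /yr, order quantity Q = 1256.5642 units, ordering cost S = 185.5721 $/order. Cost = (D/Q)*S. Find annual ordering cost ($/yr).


Number of orders = D/Q = 27.9390
Cost = 27.9390 * 185.5721 = 5184.6912

5184.6912 $/yr


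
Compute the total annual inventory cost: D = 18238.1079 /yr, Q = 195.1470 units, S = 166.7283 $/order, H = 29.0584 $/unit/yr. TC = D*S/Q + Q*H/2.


Ordering cost = D*S/Q = 15582.1444
Holding cost = Q*H/2 = 2835.3298
TC = 15582.1444 + 2835.3298 = 18417.4742

18417.4742 $/yr


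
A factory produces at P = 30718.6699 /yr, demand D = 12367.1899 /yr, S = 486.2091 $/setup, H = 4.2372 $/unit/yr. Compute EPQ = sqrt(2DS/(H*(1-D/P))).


1 - D/P = 1 - 0.4026 = 0.5974
H*(1-D/P) = 2.5313
2DS = 12026080.5416
EPQ = sqrt(4750906.2093) = 2179.6574

2179.6574 units


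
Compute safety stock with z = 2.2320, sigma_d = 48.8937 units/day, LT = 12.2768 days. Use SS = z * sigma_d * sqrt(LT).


sqrt(LT) = sqrt(12.2768) = 3.5038
SS = 2.2320 * 48.8937 * 3.5038 = 382.3752

382.3752 units


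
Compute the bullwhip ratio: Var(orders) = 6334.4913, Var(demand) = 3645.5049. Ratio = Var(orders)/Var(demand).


BW = 6334.4913 / 3645.5049 = 1.7376

1.7376


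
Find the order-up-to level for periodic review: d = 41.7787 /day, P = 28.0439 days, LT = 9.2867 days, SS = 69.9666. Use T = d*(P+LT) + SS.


P + LT = 37.3306
d*(P+LT) = 41.7787 * 37.3306 = 1559.6239
T = 1559.6239 + 69.9666 = 1629.5905

1629.5905 units


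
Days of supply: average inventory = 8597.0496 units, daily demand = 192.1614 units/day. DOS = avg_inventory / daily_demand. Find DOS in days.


DOS = 8597.0496 / 192.1614 = 44.7387

44.7387 days


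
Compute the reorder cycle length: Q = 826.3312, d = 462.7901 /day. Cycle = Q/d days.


Cycle = 826.3312 / 462.7901 = 1.7855

1.7855 days


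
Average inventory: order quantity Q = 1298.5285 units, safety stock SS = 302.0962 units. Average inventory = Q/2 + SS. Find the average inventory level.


Q/2 = 649.2642
Avg = 649.2642 + 302.0962 = 951.3604

951.3604 units


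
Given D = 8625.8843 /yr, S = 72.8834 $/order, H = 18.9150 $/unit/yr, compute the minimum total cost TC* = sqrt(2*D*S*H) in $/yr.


2*D*S*H = 23783107.2382
TC* = sqrt(23783107.2382) = 4876.7927

4876.7927 $/yr


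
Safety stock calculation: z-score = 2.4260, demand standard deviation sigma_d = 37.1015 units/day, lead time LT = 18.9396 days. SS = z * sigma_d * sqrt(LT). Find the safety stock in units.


sqrt(LT) = sqrt(18.9396) = 4.3520
SS = 2.4260 * 37.1015 * 4.3520 = 391.7127

391.7127 units


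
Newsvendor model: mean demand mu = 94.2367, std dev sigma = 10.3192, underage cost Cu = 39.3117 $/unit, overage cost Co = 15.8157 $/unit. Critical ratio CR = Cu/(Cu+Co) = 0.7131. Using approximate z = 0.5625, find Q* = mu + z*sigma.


CR = Cu/(Cu+Co) = 39.3117/(39.3117+15.8157) = 0.7131
z = 0.5625
Q* = 94.2367 + 0.5625 * 10.3192 = 100.0413

100.0413 units


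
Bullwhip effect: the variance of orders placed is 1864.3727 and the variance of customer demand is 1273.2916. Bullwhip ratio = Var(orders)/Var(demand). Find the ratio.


BW = 1864.3727 / 1273.2916 = 1.4642

1.4642


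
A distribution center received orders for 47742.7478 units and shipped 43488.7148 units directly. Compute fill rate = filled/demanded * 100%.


FR = 43488.7148 / 47742.7478 * 100 = 91.0897

91.0897%


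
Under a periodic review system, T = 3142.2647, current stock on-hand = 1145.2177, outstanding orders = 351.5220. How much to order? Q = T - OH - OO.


Inventory position = OH + OO = 1145.2177 + 351.5220 = 1496.7397
Q = 3142.2647 - 1496.7397 = 1645.5250

1645.5250 units


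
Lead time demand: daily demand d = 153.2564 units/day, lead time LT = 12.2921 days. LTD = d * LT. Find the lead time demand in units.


LTD = 153.2564 * 12.2921 = 1883.8430

1883.8430 units


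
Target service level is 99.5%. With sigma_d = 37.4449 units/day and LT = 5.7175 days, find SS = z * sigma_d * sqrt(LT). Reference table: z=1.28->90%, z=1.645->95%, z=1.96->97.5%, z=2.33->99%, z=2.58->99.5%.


From the table, SL = 99.5% corresponds to z = 2.58
sqrt(LT) = sqrt(5.7175) = 2.3911
SS = 2.58 * 37.4449 * 2.3911 = 231.0019

231.0019 units


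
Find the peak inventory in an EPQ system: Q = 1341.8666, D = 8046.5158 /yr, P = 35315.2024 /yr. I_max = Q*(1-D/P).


D/P = 0.2278
1 - D/P = 0.7722
I_max = 1341.8666 * 0.7722 = 1036.1243

1036.1243 units


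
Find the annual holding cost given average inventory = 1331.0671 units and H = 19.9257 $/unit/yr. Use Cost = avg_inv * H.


Cost = 1331.0671 * 19.9257 = 26522.4437

26522.4437 $/yr


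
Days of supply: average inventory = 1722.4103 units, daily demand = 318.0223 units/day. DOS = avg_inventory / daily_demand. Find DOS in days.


DOS = 1722.4103 / 318.0223 = 5.4160

5.4160 days


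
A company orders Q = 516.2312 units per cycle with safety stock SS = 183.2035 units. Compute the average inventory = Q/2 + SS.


Q/2 = 258.1156
Avg = 258.1156 + 183.2035 = 441.3191

441.3191 units


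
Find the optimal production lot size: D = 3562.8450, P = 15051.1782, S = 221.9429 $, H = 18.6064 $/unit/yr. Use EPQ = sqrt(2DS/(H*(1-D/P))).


1 - D/P = 1 - 0.2367 = 0.7633
H*(1-D/P) = 14.2020
2DS = 1581496.3031
EPQ = sqrt(111357.4564) = 333.7026

333.7026 units


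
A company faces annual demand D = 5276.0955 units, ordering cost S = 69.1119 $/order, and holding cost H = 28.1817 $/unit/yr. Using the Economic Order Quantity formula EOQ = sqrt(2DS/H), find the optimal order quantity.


2*D*S = 2 * 5276.0955 * 69.1119 = 729281.9692
2*D*S/H = 25877.8558
EOQ = sqrt(25877.8558) = 160.8660

160.8660 units


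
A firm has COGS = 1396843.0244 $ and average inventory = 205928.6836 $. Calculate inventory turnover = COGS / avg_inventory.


Turnover = 1396843.0244 / 205928.6836 = 6.7831

6.7831


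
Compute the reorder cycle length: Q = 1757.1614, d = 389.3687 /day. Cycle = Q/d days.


Cycle = 1757.1614 / 389.3687 = 4.5128

4.5128 days


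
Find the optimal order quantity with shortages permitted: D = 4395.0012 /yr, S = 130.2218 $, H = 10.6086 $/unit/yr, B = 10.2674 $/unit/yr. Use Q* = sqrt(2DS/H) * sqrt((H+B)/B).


sqrt(2DS/H) = 328.4788
sqrt((H+B)/B) = 1.4259
Q* = 328.4788 * 1.4259 = 468.3826

468.3826 units


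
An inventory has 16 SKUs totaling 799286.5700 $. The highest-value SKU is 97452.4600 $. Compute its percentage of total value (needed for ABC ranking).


Top item = 97452.4600
Total = 799286.5700
Percentage = 97452.4600 / 799286.5700 * 100 = 12.1924

12.1924%


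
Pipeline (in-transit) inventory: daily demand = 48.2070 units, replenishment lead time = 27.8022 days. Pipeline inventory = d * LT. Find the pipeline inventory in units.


Pipeline = 48.2070 * 27.8022 = 1340.2607

1340.2607 units


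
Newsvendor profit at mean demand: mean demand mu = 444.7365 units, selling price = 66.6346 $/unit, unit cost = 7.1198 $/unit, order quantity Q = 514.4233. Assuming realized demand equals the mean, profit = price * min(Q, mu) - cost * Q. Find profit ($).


Sales at mu = min(514.4233, 444.7365) = 444.7365
Revenue = 66.6346 * 444.7365 = 29634.8388
Total cost = 7.1198 * 514.4233 = 3662.5910
Profit = 29634.8388 - 3662.5910 = 25972.2478

25972.2478 $


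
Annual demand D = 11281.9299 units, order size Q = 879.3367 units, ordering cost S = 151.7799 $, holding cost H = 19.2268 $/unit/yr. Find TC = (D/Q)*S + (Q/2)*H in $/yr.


Ordering cost = D*S/Q = 1947.3430
Holding cost = Q*H/2 = 8453.4154
TC = 1947.3430 + 8453.4154 = 10400.7585

10400.7585 $/yr


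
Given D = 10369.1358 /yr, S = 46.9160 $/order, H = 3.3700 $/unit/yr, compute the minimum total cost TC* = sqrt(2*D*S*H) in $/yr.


2*D*S*H = 3278864.2488
TC* = sqrt(3278864.2488) = 1810.7634

1810.7634 $/yr


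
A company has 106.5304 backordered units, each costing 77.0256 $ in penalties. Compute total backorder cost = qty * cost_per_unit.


Total = 106.5304 * 77.0256 = 8205.5680

8205.5680 $


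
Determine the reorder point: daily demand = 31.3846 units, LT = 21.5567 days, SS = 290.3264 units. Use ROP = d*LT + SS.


d*LT = 31.3846 * 21.5567 = 676.5484
ROP = 676.5484 + 290.3264 = 966.8748

966.8748 units


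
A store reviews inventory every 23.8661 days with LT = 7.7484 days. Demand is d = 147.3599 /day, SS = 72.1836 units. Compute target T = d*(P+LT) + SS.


P + LT = 31.6145
d*(P+LT) = 147.3599 * 31.6145 = 4658.7096
T = 4658.7096 + 72.1836 = 4730.8932

4730.8932 units


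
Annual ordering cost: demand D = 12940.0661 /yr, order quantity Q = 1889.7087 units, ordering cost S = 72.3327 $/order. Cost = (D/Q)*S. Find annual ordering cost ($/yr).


Number of orders = D/Q = 6.8477
Cost = 6.8477 * 72.3327 = 495.3091

495.3091 $/yr


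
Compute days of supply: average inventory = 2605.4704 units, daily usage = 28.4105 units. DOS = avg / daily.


DOS = 2605.4704 / 28.4105 = 91.7080

91.7080 days


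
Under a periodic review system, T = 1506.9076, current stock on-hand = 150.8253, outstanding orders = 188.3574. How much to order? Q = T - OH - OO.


Inventory position = OH + OO = 150.8253 + 188.3574 = 339.1827
Q = 1506.9076 - 339.1827 = 1167.7249

1167.7249 units


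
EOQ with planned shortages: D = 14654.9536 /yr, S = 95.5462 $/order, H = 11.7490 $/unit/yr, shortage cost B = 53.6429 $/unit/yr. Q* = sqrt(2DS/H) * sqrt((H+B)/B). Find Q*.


sqrt(2DS/H) = 488.2177
sqrt((H+B)/B) = 1.1041
Q* = 488.2177 * 1.1041 = 539.0379

539.0379 units


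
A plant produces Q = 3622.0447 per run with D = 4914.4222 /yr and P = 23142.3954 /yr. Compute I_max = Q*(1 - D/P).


D/P = 0.2124
1 - D/P = 0.7876
I_max = 3622.0447 * 0.7876 = 2852.8825

2852.8825 units


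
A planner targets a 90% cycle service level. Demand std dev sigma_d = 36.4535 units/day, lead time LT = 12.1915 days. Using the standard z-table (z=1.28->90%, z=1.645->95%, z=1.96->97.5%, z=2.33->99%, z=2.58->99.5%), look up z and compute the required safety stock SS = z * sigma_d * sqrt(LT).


From the table, SL = 90% corresponds to z = 1.28
sqrt(LT) = sqrt(12.1915) = 3.4916
SS = 1.28 * 36.4535 * 3.4916 = 162.9213

162.9213 units


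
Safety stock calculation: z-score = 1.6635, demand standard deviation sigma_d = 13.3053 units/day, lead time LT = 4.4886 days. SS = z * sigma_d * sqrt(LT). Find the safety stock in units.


sqrt(LT) = sqrt(4.4886) = 2.1186
SS = 1.6635 * 13.3053 * 2.1186 = 46.8925

46.8925 units


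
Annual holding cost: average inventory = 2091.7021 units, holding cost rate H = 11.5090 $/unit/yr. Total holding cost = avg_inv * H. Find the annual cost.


Cost = 2091.7021 * 11.5090 = 24073.3995

24073.3995 $/yr


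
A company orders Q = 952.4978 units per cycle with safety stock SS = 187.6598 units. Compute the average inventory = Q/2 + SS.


Q/2 = 476.2489
Avg = 476.2489 + 187.6598 = 663.9087

663.9087 units


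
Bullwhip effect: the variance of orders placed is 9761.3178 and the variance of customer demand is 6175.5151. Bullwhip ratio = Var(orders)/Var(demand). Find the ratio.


BW = 9761.3178 / 6175.5151 = 1.5806

1.5806


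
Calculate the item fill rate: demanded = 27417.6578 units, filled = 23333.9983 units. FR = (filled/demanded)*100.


FR = 23333.9983 / 27417.6578 * 100 = 85.1057

85.1057%


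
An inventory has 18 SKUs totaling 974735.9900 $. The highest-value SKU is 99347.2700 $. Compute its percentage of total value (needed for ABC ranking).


Top item = 99347.2700
Total = 974735.9900
Percentage = 99347.2700 / 974735.9900 * 100 = 10.1922

10.1922%


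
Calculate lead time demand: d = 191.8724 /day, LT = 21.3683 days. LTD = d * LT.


LTD = 191.8724 * 21.3683 = 4099.9870

4099.9870 units


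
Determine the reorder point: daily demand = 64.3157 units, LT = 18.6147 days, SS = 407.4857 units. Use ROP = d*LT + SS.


d*LT = 64.3157 * 18.6147 = 1197.2175
ROP = 1197.2175 + 407.4857 = 1604.7032

1604.7032 units


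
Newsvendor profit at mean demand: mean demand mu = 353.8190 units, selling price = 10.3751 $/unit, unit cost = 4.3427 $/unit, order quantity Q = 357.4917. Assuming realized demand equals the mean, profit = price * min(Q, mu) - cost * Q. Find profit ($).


Sales at mu = min(357.4917, 353.8190) = 353.8190
Revenue = 10.3751 * 353.8190 = 3670.9075
Total cost = 4.3427 * 357.4917 = 1552.4792
Profit = 3670.9075 - 1552.4792 = 2118.4283

2118.4283 $


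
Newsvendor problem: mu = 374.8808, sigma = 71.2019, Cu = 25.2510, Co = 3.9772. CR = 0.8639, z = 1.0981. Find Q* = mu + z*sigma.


CR = Cu/(Cu+Co) = 25.2510/(25.2510+3.9772) = 0.8639
z = 1.0981
Q* = 374.8808 + 1.0981 * 71.2019 = 453.0676

453.0676 units


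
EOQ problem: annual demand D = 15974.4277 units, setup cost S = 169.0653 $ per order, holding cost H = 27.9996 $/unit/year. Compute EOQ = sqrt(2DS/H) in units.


2*D*S = 2 * 15974.4277 * 169.0653 = 5401442.8229
2*D*S/H = 192911.4281
EOQ = sqrt(192911.4281) = 439.2168

439.2168 units


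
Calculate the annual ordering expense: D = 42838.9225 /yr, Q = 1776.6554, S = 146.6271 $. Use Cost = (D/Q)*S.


Number of orders = D/Q = 24.1121
Cost = 24.1121 * 146.6271 = 3535.4898

3535.4898 $/yr


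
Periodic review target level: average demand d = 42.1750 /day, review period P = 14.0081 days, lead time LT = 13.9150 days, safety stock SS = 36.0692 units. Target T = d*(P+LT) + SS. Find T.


P + LT = 27.9231
d*(P+LT) = 42.1750 * 27.9231 = 1177.6567
T = 1177.6567 + 36.0692 = 1213.7259

1213.7259 units


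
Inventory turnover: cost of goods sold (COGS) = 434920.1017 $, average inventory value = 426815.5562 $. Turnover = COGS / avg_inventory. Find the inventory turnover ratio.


Turnover = 434920.1017 / 426815.5562 = 1.0190

1.0190


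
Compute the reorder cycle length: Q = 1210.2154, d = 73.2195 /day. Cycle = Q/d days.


Cycle = 1210.2154 / 73.2195 = 16.5286

16.5286 days


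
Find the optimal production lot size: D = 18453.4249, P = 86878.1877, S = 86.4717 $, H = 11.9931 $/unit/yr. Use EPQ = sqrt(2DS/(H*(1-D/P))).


1 - D/P = 1 - 0.2124 = 0.7876
H*(1-D/P) = 9.4457
2DS = 3191398.0439
EPQ = sqrt(337867.9307) = 581.2641

581.2641 units


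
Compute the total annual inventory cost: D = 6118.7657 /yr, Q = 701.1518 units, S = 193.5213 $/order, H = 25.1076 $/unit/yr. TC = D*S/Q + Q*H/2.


Ordering cost = D*S/Q = 1688.8090
Holding cost = Q*H/2 = 8802.1195
TC = 1688.8090 + 8802.1195 = 10490.9285

10490.9285 $/yr


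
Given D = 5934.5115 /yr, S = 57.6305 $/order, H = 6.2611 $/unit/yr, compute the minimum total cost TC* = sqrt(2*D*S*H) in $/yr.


2*D*S*H = 4282703.4093
TC* = sqrt(4282703.4093) = 2069.4694

2069.4694 $/yr


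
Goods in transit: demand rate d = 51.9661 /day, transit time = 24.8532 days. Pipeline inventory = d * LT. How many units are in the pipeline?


Pipeline = 51.9661 * 24.8532 = 1291.5239

1291.5239 units


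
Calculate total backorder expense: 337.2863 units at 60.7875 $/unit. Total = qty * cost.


Total = 337.2863 * 60.7875 = 20502.7910

20502.7910 $


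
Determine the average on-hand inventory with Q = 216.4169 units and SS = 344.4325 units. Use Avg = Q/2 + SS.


Q/2 = 108.2084
Avg = 108.2084 + 344.4325 = 452.6409

452.6409 units


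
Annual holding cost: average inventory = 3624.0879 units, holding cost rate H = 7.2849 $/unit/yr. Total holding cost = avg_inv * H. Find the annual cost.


Cost = 3624.0879 * 7.2849 = 26401.1179

26401.1179 $/yr


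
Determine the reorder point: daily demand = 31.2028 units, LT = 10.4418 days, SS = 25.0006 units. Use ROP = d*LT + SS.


d*LT = 31.2028 * 10.4418 = 325.8134
ROP = 325.8134 + 25.0006 = 350.8140

350.8140 units


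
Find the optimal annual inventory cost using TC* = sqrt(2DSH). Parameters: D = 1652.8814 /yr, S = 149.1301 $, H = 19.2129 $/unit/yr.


2*D*S*H = 9471743.3040
TC* = sqrt(9471743.3040) = 3077.6197

3077.6197 $/yr


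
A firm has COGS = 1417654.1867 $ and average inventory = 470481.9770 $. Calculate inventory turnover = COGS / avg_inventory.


Turnover = 1417654.1867 / 470481.9770 = 3.0132

3.0132


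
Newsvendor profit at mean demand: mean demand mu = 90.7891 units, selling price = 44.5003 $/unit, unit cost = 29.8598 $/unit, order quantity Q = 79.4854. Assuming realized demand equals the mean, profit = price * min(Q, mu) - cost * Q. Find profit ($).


Sales at mu = min(79.4854, 90.7891) = 79.4854
Revenue = 44.5003 * 79.4854 = 3537.1241
Total cost = 29.8598 * 79.4854 = 2373.4181
Profit = 3537.1241 - 2373.4181 = 1163.7060

1163.7060 $


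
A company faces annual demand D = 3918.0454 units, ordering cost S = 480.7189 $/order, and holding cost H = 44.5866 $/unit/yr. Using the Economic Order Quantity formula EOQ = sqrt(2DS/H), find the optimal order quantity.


2*D*S = 2 * 3918.0454 * 480.7189 = 3766956.9497
2*D*S/H = 84486.3019
EOQ = sqrt(84486.3019) = 290.6653

290.6653 units


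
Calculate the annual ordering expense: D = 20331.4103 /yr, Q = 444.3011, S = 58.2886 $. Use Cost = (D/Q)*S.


Number of orders = D/Q = 45.7604
Cost = 45.7604 * 58.2886 = 2667.3115

2667.3115 $/yr


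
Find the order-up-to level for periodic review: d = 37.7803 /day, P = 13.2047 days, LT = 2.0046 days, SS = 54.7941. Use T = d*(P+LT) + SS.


P + LT = 15.2093
d*(P+LT) = 37.7803 * 15.2093 = 574.6119
T = 574.6119 + 54.7941 = 629.4060

629.4060 units


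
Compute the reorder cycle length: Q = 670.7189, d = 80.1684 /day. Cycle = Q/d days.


Cycle = 670.7189 / 80.1684 = 8.3664

8.3664 days


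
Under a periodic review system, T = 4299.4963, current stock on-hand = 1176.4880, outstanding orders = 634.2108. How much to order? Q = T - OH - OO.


Inventory position = OH + OO = 1176.4880 + 634.2108 = 1810.6988
Q = 4299.4963 - 1810.6988 = 2488.7975

2488.7975 units


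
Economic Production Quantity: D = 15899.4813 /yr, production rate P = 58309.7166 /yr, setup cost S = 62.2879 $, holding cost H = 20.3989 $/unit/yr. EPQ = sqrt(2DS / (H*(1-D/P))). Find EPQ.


1 - D/P = 1 - 0.2727 = 0.7273
H*(1-D/P) = 14.8367
2DS = 1980690.6025
EPQ = sqrt(133499.6542) = 365.3760

365.3760 units


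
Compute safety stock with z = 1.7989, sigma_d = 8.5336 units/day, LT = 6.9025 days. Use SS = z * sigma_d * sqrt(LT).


sqrt(LT) = sqrt(6.9025) = 2.6273
SS = 1.7989 * 8.5336 * 2.6273 = 40.3313

40.3313 units


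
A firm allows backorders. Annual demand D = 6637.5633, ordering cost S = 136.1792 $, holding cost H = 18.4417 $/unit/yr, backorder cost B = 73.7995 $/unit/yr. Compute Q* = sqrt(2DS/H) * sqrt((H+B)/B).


sqrt(2DS/H) = 313.0936
sqrt((H+B)/B) = 1.1180
Q* = 313.0936 * 1.1180 = 350.0338

350.0338 units


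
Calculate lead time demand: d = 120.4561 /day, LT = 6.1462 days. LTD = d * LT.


LTD = 120.4561 * 6.1462 = 740.3473

740.3473 units


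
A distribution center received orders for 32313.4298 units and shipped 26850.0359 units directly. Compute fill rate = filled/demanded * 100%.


FR = 26850.0359 / 32313.4298 * 100 = 83.0925

83.0925%


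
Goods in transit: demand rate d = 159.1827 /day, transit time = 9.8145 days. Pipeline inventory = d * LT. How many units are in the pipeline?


Pipeline = 159.1827 * 9.8145 = 1562.2986

1562.2986 units


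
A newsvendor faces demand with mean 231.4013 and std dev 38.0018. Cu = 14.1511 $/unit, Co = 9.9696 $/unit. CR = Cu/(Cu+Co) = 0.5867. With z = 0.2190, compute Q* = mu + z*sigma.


CR = Cu/(Cu+Co) = 14.1511/(14.1511+9.9696) = 0.5867
z = 0.2190
Q* = 231.4013 + 0.2190 * 38.0018 = 239.7237

239.7237 units


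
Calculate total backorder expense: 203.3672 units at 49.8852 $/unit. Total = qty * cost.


Total = 203.3672 * 49.8852 = 10145.0134

10145.0134 $


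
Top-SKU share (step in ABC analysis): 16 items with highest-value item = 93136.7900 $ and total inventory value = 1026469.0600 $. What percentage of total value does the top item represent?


Top item = 93136.7900
Total = 1026469.0600
Percentage = 93136.7900 / 1026469.0600 * 100 = 9.0735

9.0735%


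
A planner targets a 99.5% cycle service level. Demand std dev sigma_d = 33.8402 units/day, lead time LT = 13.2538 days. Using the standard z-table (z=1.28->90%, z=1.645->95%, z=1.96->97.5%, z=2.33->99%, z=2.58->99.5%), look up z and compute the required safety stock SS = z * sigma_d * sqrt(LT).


From the table, SL = 99.5% corresponds to z = 2.58
sqrt(LT) = sqrt(13.2538) = 3.6406
SS = 2.58 * 33.8402 * 3.6406 = 317.8505

317.8505 units


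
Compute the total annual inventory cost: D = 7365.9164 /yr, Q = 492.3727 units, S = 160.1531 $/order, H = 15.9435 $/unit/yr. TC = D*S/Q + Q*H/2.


Ordering cost = D*S/Q = 2395.8971
Holding cost = Q*H/2 = 3925.0721
TC = 2395.8971 + 3925.0721 = 6320.9692

6320.9692 $/yr


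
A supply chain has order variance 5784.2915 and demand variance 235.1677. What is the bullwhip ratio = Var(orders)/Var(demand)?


BW = 5784.2915 / 235.1677 = 24.5965

24.5965


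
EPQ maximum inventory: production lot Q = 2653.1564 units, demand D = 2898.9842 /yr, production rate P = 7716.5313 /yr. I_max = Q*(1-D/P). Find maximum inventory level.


D/P = 0.3757
1 - D/P = 0.6243
I_max = 2653.1564 * 0.6243 = 1656.4056

1656.4056 units


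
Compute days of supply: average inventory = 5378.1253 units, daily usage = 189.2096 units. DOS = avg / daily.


DOS = 5378.1253 / 189.2096 = 28.4242

28.4242 days


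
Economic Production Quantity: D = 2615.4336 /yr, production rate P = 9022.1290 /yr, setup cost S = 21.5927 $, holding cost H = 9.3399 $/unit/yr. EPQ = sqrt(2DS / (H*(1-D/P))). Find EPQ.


1 - D/P = 1 - 0.2899 = 0.7101
H*(1-D/P) = 6.6323
2DS = 112948.5462
EPQ = sqrt(17029.9501) = 130.4989

130.4989 units


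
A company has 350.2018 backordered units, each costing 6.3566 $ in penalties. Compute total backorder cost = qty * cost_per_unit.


Total = 350.2018 * 6.3566 = 2226.0928

2226.0928 $


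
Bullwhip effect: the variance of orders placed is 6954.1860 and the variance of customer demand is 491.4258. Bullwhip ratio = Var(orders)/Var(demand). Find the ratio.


BW = 6954.1860 / 491.4258 = 14.1510

14.1510


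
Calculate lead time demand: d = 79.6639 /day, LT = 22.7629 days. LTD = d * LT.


LTD = 79.6639 * 22.7629 = 1813.3814

1813.3814 units


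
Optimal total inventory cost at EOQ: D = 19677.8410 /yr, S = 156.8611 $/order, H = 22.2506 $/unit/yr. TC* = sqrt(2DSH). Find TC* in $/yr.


2*D*S*H = 137361310.4527
TC* = sqrt(137361310.4527) = 11720.1242

11720.1242 $/yr


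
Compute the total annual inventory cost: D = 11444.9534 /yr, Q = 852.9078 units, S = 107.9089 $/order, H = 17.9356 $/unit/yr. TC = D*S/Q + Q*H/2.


Ordering cost = D*S/Q = 1448.0022
Holding cost = Q*H/2 = 7648.7066
TC = 1448.0022 + 7648.7066 = 9096.7087

9096.7087 $/yr


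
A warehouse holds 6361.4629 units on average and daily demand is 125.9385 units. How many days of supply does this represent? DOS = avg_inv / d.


DOS = 6361.4629 / 125.9385 = 50.5125

50.5125 days


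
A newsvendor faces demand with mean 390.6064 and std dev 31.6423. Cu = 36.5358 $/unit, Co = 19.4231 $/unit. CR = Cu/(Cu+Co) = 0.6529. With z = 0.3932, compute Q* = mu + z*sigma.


CR = Cu/(Cu+Co) = 36.5358/(36.5358+19.4231) = 0.6529
z = 0.3932
Q* = 390.6064 + 0.3932 * 31.6423 = 403.0482

403.0482 units


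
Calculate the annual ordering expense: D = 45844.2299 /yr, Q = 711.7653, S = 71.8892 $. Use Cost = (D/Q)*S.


Number of orders = D/Q = 64.4092
Cost = 64.4092 * 71.8892 = 4630.3255

4630.3255 $/yr


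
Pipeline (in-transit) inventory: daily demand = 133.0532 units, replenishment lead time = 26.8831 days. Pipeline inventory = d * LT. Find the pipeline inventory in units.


Pipeline = 133.0532 * 26.8831 = 3576.8825

3576.8825 units


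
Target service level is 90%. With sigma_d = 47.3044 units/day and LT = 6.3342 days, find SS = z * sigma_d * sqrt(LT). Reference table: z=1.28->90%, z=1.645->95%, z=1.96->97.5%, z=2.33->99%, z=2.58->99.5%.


From the table, SL = 90% corresponds to z = 1.28
sqrt(LT) = sqrt(6.3342) = 2.5168
SS = 1.28 * 47.3044 * 2.5168 = 152.3903

152.3903 units


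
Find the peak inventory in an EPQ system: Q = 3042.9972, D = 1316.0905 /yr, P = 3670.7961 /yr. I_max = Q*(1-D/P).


D/P = 0.3585
1 - D/P = 0.6415
I_max = 3042.9972 * 0.6415 = 1951.9914

1951.9914 units


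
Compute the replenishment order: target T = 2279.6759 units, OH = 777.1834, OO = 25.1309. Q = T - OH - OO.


Inventory position = OH + OO = 777.1834 + 25.1309 = 802.3143
Q = 2279.6759 - 802.3143 = 1477.3616

1477.3616 units


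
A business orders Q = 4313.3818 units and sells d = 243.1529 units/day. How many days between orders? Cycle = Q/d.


Cycle = 4313.3818 / 243.1529 = 17.7394

17.7394 days


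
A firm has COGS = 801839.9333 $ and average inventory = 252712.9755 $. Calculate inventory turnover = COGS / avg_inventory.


Turnover = 801839.9333 / 252712.9755 = 3.1729

3.1729


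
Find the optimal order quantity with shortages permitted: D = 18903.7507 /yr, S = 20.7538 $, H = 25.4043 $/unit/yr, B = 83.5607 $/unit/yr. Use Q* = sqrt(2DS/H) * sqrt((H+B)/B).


sqrt(2DS/H) = 175.7455
sqrt((H+B)/B) = 1.1419
Q* = 175.7455 * 1.1419 = 200.6904

200.6904 units
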